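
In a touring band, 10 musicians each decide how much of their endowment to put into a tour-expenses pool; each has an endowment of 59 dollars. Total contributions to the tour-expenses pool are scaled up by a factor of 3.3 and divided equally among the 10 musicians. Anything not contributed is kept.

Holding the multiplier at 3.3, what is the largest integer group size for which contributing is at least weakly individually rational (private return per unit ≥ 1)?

3

Private return per unit is 3.3/(group size), which is ≥ 1 whenever the group size is ≤ 3.3.
The largest such integer is 3.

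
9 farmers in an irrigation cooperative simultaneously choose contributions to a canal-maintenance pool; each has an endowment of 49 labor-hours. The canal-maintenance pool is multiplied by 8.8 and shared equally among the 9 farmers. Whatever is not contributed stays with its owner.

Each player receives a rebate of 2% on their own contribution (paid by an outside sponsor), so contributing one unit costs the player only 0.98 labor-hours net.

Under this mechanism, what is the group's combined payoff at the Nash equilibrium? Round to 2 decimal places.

Even with the mechanism, each unit contributed returns only (8.8/9) / 0.98 = 0.9977 per unit of net cost, so contributing nothing is still dominant.
Everyone keeps their endowment and the group total is 9 × 49 = 441.

441.00 labor-hours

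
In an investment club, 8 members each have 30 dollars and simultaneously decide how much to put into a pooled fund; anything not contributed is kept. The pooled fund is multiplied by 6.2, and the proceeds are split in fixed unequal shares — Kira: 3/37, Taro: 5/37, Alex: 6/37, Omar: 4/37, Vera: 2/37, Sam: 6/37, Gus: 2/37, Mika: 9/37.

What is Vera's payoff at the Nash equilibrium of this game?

60.16 dollars

Player j's private return per contributed unit is 6.2 × (j's share). Contributing is weakly dominant for j when that share is at least 1/6.2 = 0.1613, and contributing 0 is dominant otherwise.
Alex, Sam and Mika are above the threshold, contributing 30 each; the remaining 5 contribute 0. Total contributed: 90.
Vera keeps 30 and receives 6.2 × 90 × 2/37 = 30.16 from the pooled fund, for a payoff of 60.16.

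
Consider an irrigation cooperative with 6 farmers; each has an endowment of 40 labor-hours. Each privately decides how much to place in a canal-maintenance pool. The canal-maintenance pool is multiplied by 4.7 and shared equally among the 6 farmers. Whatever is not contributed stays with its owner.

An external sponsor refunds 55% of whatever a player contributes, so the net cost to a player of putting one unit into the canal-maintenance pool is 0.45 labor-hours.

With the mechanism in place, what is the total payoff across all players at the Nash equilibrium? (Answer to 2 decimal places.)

1260.00 labor-hours

The effective private return per unit is now (4.7/6) / 0.45 = 1.7407 > 1, so every player's dominant strategy flips to full contribution.
So the Nash equilibrium is full contribution by all 6; the group earns 6 × (40 × 0.55 + 4.7 × 40) = 1260.00.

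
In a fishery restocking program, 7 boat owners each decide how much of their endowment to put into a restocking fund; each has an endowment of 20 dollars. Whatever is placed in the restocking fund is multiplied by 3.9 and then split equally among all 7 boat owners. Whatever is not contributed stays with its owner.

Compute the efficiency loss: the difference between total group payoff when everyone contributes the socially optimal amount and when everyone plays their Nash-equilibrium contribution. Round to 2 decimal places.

406.00 dollars

Each contributed unit returns 3.9/7 = 0.5571 to its contributor — below 1 — so contributing 0 is dominant for every player. At the Nash equilibrium everyone keeps their 20, and the group total is 7 × 20 = 140.
Each contributed unit returns 3.900 to the group as a whole (0.5571 to each of 7 players), which exceeds 1, so the social optimum is full contribution: group total = 3.900 × 140 = 546.00.
Efficiency loss = 546.00 − 140 = 406.00.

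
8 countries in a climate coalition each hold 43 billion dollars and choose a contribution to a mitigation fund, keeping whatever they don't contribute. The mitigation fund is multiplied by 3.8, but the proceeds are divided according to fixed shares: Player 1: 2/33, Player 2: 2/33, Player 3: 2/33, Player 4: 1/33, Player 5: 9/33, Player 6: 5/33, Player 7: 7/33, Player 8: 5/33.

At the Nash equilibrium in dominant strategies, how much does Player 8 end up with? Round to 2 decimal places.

67.76 billion dollars

For player j, contributing a unit is worthwhile iff 3.8 × (j's share) ≥ 1, i.e. iff j's share is at least 0.2632.
The only share above 0.2632 is Player 5's 9/33, contributing 43; the remaining 7 contribute 0. Total contributed: 43.
Player 8 keeps 43 and receives 3.8 × 43 × 5/33 = 24.76 from the mitigation fund, for a payoff of 67.76.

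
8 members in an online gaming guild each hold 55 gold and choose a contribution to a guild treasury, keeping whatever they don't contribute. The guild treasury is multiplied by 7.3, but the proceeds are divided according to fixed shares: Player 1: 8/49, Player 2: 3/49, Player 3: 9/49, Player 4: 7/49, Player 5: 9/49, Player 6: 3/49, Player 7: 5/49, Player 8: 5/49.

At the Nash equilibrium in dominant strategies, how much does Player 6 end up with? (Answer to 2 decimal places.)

153.33 gold

A player with share s gets back 7.3·s per unit contributed, so full contribution is dominant for anyone with s > 1/7.3 = 0.1370 and zero contribution is dominant for anyone below.
Player 1, Player 3, Player 4 and Player 5 are above the threshold, contributing 55 each; the remaining 4 contribute 0. Total contributed: 220.
Player 6 keeps 55 and receives 7.3 × 220 × 3/49 = 98.33 from the guild treasury, for a payoff of 153.33.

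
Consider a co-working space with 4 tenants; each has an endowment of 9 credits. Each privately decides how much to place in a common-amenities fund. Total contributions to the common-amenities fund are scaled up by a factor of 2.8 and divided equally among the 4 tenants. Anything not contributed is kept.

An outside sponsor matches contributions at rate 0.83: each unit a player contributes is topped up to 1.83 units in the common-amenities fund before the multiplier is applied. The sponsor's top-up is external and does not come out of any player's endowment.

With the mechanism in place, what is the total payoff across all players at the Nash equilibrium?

184.46 credits

Under the mechanism each unit contributed yields 2.8 × 1.83 / 4 = 1.2810 back to its contributor per unit of net cost, which exceeds 1, making full contribution the dominant choice for everyone.
At the Nash equilibrium everyone contributes 9. Group total payoff = 2.8 × 1.83 × 36 = 184.46.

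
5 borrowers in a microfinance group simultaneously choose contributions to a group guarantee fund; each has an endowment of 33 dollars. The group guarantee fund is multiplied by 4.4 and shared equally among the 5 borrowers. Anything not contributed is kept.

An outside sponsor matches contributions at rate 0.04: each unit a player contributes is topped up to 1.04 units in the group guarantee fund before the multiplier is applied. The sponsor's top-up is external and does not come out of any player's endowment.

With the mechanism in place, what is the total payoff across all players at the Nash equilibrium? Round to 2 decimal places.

The effective private return is 4.4 × 1.04 / 5 = 0.9152, which is still under 1, so the mechanism doesn't change anyone's dominant strategy: zero contribution.
Everyone keeps their endowment and the group total is 5 × 33 = 165.

165.00 dollars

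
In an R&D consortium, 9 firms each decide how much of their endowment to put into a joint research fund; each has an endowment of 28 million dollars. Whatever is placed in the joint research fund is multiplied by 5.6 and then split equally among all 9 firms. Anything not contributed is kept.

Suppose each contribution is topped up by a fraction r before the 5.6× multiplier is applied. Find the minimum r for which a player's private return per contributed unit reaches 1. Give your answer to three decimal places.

With matching at rate r, one contributed unit becomes (1 + r) in the joint research fund and returns 5.6 × (1 + r) / 9 to the contributor.
Setting this equal to 1: 1 + r = 9/5.6 = 1.6071.
So the minimum matching rate is r = 1.6071 − 1 = 0.607.

0.607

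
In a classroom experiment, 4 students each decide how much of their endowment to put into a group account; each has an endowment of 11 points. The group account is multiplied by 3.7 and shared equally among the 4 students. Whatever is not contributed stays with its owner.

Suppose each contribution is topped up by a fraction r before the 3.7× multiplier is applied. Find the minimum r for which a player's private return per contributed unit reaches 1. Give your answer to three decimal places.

With matching at rate r, one contributed unit becomes (1 + r) in the group account and returns 3.7 × (1 + r) / 4 to the contributor.
Setting this equal to 1: 1 + r = 4/3.7 = 1.0811.
So the minimum matching rate is r = 1.0811 − 1 = 0.081.

0.081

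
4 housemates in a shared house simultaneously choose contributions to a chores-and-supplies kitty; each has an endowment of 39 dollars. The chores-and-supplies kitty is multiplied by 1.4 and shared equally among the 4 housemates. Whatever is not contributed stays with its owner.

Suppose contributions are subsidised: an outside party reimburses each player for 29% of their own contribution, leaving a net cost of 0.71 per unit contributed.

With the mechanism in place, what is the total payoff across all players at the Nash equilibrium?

The effective private return is (1.4/4) / 0.71 = 0.4930, which is still under 1, so the mechanism doesn't change anyone's dominant strategy: zero contribution.
Everyone keeps their endowment and the group total is 4 × 39 = 156.

156.00 dollars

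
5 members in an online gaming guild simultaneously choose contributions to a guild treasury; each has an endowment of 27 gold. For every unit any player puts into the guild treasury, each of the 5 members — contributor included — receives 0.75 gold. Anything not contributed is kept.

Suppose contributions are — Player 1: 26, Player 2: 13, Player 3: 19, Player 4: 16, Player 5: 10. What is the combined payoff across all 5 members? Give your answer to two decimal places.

Total contributed: 26 + 13 + 19 + 16 + 10 = 84; total kept: 5 × 27 − 84 = 51.
The guild treasury pays out 0.75 × 5 × 84 = 315.00 in aggregate.
Group total = 51 + 315.00 = 366.00.

366.00 gold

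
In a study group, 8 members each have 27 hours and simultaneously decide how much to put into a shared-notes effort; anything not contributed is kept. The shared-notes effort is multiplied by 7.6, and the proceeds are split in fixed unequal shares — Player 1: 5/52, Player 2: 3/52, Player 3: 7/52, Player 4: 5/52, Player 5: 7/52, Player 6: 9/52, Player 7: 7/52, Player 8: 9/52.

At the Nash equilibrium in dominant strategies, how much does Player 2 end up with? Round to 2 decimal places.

86.19 hours

For player j, contributing a unit is worthwhile iff 7.6 × (j's share) ≥ 1, i.e. iff j's share is at least 0.1316.
Player 3, Player 5, Player 6, Player 7 and Player 8 are above the threshold, contributing 27 each; the remaining 3 contribute 0. Total contributed: 135.
Player 2 keeps 27 and receives 7.6 × 135 × 3/52 = 59.19 from the shared-notes effort, for a payoff of 86.19.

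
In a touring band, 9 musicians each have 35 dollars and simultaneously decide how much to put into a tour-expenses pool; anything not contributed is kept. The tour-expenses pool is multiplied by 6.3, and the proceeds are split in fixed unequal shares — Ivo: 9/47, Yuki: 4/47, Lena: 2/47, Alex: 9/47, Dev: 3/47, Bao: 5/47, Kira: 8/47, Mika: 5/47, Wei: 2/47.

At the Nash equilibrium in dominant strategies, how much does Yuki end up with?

Player j's private return per contributed unit is 6.3 × (j's share). Contributing is weakly dominant for j when that share is at least 1/6.3 = 0.1587, and contributing 0 is dominant otherwise.
The shares above 0.1587 belong to Ivo, Alex and Kira, contributing 35 each; the remaining 6 contribute 0. Total contributed: 105.
Yuki keeps 35 and receives 6.3 × 105 × 4/47 = 56.30 from the tour-expenses pool, for a payoff of 91.30.

91.30 dollars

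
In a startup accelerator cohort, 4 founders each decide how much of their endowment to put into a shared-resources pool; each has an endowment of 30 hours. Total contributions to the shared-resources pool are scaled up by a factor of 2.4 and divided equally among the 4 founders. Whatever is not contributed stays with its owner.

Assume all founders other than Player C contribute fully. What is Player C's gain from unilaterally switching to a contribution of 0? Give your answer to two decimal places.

Switching from a contribution of 30 to 0 lets Player C keep an extra 30 hours, but lowers the shared-resources pool by 30, which costs Player C their own share of that drop: 2.4/4 × 30 = 18.00.
Net gain = 30 − 18.00 = 12.00. The private return per contributed unit (0.6000) is below 1, so free-riding is indeed the best response regardless of what the others do.

12.00 hours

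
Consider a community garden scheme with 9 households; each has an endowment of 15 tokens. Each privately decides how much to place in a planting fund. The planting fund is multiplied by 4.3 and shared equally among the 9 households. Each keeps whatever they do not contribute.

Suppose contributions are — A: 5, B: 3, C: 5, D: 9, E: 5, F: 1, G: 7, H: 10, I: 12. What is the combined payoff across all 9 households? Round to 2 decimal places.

323.10 tokens

Total contributed: 5 + 3 + 5 + 9 + 5 + 1 + 7 + 10 + 12 = 57; total kept: 9 × 15 − 57 = 78.
The planting fund pays out 4.3 × 57 = 245.10 in aggregate.
Group total = 78 + 245.10 = 323.10.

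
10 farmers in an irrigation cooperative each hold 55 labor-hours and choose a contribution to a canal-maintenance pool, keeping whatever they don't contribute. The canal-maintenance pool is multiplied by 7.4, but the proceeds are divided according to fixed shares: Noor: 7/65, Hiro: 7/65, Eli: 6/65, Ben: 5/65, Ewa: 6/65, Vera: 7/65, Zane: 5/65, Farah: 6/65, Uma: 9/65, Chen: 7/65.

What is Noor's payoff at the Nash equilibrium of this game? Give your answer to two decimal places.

Each unit j contributes comes back to j as 7.4 × (j's share), so j prefers to contribute only if that share exceeds 1/7.4 = 0.1351; otherwise keeping the unit dominates.
Only Uma (9/65) clears that bar, contributing 55; the remaining 9 contribute 0. Total contributed: 55.
Noor keeps 55 and receives 7.4 × 55 × 7/65 = 43.83 from the canal-maintenance pool, for a payoff of 98.83.

98.83 labor-hours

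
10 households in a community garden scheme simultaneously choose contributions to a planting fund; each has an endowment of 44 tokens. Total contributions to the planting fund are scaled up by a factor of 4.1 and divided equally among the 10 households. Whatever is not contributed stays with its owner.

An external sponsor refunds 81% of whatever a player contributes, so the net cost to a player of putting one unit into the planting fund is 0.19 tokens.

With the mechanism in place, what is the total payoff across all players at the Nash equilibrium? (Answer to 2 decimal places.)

2160.40 tokens

With the mechanism, a contributed unit returns (4.1/10) / 0.19 = 2.1579 per unit of net cost to the contributor — now above 1 — so contributing fully is weakly dominant for every player.
So the Nash equilibrium is full contribution by all 10; the group earns 10 × (44 × 0.81 + 4.1 × 44) = 2160.40.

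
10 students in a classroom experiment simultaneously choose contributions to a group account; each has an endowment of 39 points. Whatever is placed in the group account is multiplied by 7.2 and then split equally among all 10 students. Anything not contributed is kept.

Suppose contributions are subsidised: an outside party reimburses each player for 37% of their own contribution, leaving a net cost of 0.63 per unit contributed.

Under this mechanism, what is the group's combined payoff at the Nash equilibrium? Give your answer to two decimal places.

Under the mechanism each unit contributed yields (7.2/10) / 0.63 = 1.1429 back to its contributor per unit of net cost, which exceeds 1, making full contribution the dominant choice for everyone.
At the Nash equilibrium everyone contributes 39. Group total payoff = 10 × (39 × 0.37 + 7.2 × 39) = 2952.30.

2952.30 points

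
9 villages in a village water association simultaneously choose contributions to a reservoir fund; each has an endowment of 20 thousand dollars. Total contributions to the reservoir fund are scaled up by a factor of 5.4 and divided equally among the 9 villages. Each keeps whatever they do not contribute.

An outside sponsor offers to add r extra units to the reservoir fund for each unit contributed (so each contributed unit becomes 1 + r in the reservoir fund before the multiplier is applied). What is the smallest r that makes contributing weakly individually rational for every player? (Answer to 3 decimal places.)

0.667

With matching at rate r, one contributed unit becomes (1 + r) in the reservoir fund and returns 5.4 × (1 + r) / 9 to the contributor.
Setting this equal to 1: 1 + r = 9/5.4 = 1.6667.
So the minimum matching rate is r = 1.6667 − 1 = 0.667.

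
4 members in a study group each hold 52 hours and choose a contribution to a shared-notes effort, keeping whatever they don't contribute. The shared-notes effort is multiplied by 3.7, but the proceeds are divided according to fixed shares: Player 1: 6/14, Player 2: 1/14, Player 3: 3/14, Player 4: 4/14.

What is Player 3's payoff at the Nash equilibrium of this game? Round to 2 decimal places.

For player j, contributing a unit is worthwhile iff 3.7 × (j's share) ≥ 1, i.e. iff j's share is at least 0.2703.
Player 1 and Player 4 clear that bar, contributing 52 each; the remaining 2 contribute 0. Total contributed: 104.
Player 3 keeps 52 and receives 3.7 × 104 × 3/14 = 82.46 from the shared-notes effort, for a payoff of 134.46.

134.46 hours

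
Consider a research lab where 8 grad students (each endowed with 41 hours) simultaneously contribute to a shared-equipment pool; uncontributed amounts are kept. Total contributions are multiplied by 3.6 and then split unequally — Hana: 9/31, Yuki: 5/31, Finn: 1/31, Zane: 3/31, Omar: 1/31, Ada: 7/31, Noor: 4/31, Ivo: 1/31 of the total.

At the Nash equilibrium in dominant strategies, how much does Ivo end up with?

Each unit j contributes comes back to j as 3.6 × (j's share), so j prefers to contribute only if that share exceeds 1/3.6 = 0.2778; otherwise keeping the unit dominates.
The only share above 0.2778 is Hana's 9/31, contributing 41; the remaining 7 contribute 0. Total contributed: 41.
Ivo keeps 41 and receives 3.6 × 41 × 1/31 = 4.76 from the shared-equipment pool, for a payoff of 45.76.

45.76 hours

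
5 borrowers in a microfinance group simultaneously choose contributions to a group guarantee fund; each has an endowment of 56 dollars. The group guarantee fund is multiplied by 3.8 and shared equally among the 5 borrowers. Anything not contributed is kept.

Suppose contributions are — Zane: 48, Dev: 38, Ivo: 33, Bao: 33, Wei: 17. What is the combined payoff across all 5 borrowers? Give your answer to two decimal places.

Total contributed: 48 + 38 + 33 + 33 + 17 = 169; total kept: 5 × 56 − 169 = 111.
The group guarantee fund pays out 3.8 × 169 = 642.20 in aggregate.
Group total = 111 + 642.20 = 753.20.

753.20 dollars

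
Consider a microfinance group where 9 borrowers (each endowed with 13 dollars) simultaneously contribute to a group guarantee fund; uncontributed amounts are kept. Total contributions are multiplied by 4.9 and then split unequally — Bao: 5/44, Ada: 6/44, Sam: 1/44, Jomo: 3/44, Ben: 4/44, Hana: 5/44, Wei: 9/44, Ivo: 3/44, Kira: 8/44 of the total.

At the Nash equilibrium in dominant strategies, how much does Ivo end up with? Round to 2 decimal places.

17.34 dollars

Each unit j contributes comes back to j as 4.9 × (j's share), so j prefers to contribute only if that share exceeds 1/4.9 = 0.2041; otherwise keeping the unit dominates.
Only Wei (9/44) clears that bar, contributing 13; the remaining 8 contribute 0. Total contributed: 13.
Ivo keeps 13 and receives 4.9 × 13 × 3/44 = 4.34 from the group guarantee fund, for a payoff of 17.34.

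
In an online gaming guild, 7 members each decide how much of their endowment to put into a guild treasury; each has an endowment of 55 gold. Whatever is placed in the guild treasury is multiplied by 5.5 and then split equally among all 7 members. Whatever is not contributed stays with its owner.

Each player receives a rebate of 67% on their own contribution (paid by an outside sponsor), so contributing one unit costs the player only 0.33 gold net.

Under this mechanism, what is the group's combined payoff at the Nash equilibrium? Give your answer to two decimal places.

The effective private return per unit is now (5.5/7) / 0.33 = 2.3810 > 1, so every player's dominant strategy flips to full contribution.
So the Nash equilibrium is full contribution by all 7; the group earns 7 × (55 × 0.67 + 5.5 × 55) = 2375.45.

2375.45 gold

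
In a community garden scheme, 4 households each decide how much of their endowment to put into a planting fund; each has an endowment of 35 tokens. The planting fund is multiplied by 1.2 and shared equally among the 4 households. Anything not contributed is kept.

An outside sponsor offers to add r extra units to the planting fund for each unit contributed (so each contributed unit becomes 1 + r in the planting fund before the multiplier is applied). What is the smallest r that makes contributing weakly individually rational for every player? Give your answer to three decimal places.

With matching at rate r, one contributed unit becomes (1 + r) in the planting fund and returns 1.2 × (1 + r) / 4 to the contributor.
Setting this equal to 1: 1 + r = 4/1.2 = 3.3333.
So the minimum matching rate is r = 3.3333 − 1 = 2.333.

2.333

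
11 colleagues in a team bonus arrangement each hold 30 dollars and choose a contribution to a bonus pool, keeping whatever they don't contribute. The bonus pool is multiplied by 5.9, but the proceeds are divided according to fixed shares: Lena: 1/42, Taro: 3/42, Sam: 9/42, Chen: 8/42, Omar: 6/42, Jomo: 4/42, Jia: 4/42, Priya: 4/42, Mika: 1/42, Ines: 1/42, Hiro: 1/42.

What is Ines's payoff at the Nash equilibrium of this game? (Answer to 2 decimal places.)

38.43 dollars

Player j's private return per contributed unit is 5.9 × (j's share). Contributing is weakly dominant for j when that share is at least 1/5.9 = 0.1695, and contributing 0 is dominant otherwise.
The shares above 0.1695 belong to Sam and Chen, contributing 30 each; the remaining 9 contribute 0. Total contributed: 60.
Ines keeps 30 and receives 5.9 × 60 × 1/42 = 8.43 from the bonus pool, for a payoff of 38.43.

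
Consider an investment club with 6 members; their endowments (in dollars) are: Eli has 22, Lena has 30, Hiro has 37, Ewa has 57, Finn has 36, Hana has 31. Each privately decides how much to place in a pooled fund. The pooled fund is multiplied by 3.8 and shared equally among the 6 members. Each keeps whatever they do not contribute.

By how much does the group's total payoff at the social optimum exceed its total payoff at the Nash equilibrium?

The private return per contributed unit is 3.8/6 = 0.6333 < 1 for every player regardless of endowment, so the Nash equilibrium is zero contribution and the group total is Σ E_j = 22 + 30 + 37 + 57 + 36 + 31 = 213.
Each contributed unit returns 3.800 to the group, so the social optimum is full contribution by everyone: group total = 3.800 × 213 = 809.40.
Efficiency loss = (3.800 − 1) × 213 = 596.40.

596.40 dollars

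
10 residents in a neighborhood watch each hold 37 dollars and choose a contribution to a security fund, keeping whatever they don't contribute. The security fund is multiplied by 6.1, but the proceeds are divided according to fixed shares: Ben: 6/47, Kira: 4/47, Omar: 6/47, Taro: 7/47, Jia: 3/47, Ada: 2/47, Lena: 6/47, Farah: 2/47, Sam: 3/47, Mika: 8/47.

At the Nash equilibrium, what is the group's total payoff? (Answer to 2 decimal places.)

Each unit j contributes comes back to j as 6.1 × (j's share), so j prefers to contribute only if that share exceeds 1/6.1 = 0.1639; otherwise keeping the unit dominates.
Only Mika (8/47) clears that bar, contributing 37; the remaining 9 contribute 0. Total contributed: 37.
The security fund pays out 6.1 × 37 = 225.70 in total (split across the unequal shares, but the aggregate is all that matters for the group sum).
The 9 free-riders keep 37 each, adding 333. Group total = 333 + 225.70 = 558.70.

558.70 dollars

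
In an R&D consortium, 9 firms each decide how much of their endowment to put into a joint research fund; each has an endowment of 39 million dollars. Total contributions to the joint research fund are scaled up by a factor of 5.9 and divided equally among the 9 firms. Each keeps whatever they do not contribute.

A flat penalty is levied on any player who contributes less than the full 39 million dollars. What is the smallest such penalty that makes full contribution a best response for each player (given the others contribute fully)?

13.43 million dollars

Given the others contribute fully, the best deviation is to contribute 0 (any partial contribution still incurs the fine and gives up units whose private return 0.6556 is below 1).
Deviating from 39 to 0 saves 39 million dollars but forfeits the deviator's share of the drop in the joint research fund: 5.9/9 × 39 = 25.57.
So the deviation gain is 39 − 25.57 = 13.43, and the fine must be at least 13.43 million dollars to wipe it out.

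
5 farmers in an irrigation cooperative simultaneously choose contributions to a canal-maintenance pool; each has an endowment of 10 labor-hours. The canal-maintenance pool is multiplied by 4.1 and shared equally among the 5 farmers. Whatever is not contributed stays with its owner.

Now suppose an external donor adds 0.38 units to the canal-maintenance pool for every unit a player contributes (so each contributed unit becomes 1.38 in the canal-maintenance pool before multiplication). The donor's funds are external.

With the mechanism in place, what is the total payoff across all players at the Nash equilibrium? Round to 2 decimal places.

With the mechanism, a contributed unit returns 4.1 × 1.38 / 5 = 1.1316 per unit of net cost to the contributor — now above 1 — so contributing fully is weakly dominant for every player.
At the Nash equilibrium everyone contributes 10. Group total payoff = 4.1 × 1.38 × 50 = 282.90.

282.90 labor-hours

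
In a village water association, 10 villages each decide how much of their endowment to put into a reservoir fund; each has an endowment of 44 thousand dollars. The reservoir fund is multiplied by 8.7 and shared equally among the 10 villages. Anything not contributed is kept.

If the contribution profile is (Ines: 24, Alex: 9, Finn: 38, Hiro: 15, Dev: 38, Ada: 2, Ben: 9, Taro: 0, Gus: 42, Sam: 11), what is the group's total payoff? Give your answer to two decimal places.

Total contributed: 24 + 9 + 38 + 15 + 38 + 2 + 9 + 0 + 42 + 11 = 188; total kept: 10 × 44 − 188 = 252.
The reservoir fund pays out 8.7 × 188 = 1635.60 in aggregate.
Group total = 252 + 1635.60 = 1887.60.

1887.60 thousand dollars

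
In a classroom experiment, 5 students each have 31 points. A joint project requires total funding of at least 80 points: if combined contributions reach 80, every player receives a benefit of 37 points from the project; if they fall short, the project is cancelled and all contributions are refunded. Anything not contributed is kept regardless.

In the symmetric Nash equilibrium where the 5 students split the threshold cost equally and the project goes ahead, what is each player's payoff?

Equal share of the threshold: 80/5 = 16.
At this profile no one gains by cutting their contribution: any cut drops the total below 80, the project is cancelled, contributions are refunded, and the deviator ends with 31, which is less than 31 − 16 + 37 = 52. Contributing more than 16 just wastes the excess. So contributing exactly 16 is a best response.
Each player's payoff: 31 − 16 + 37 = 52.

52 points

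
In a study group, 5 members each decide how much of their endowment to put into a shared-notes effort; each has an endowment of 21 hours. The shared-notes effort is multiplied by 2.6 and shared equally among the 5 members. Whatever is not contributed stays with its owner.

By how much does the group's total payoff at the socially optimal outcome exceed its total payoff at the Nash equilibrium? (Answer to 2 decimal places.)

168.00 hours

Each contributed unit returns 2.6/5 = 0.5200 to its contributor — below 1 — so contributing 0 is dominant for every player. At the Nash equilibrium everyone keeps their 21, and the group total is 5 × 21 = 105.
Each contributed unit returns 2.600 to the group as a whole (0.5200 to each of 5 players), which exceeds 1, so the social optimum is full contribution: group total = 2.600 × 105 = 273.00.
Efficiency loss = 273.00 − 105 = 168.00.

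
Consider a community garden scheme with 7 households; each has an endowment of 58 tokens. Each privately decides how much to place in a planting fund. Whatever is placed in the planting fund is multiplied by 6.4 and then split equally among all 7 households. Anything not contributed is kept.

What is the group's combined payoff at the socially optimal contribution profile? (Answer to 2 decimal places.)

2598.40 tokens

Each contributed unit returns 6.400 to the group as a whole (0.9143 to each of 7 players), which exceeds 1, so the social optimum is full contribution: group total = 6.400 × 406 = 2598.40.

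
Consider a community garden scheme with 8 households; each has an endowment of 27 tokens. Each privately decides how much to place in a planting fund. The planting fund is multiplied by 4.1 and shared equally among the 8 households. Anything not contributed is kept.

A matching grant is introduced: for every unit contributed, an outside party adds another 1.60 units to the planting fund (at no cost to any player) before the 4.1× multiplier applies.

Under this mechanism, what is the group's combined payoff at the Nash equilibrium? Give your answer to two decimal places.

2302.56 tokens

With the mechanism, a contributed unit returns 4.1 × 2.60 / 8 = 1.3325 per unit of net cost to the contributor — now above 1 — so contributing fully is weakly dominant for every player.
At the Nash equilibrium everyone contributes 27. Group total payoff = 4.1 × 2.60 × 216 = 2302.56.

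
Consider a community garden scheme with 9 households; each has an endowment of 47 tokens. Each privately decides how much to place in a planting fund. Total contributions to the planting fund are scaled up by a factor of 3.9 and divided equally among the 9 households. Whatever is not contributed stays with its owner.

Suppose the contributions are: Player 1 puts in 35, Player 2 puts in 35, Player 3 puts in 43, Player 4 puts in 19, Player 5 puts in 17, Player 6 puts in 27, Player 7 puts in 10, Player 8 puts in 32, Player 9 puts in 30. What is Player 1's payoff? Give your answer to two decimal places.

Total contributed: 35 + 35 + 43 + 19 + 17 + 27 + 10 + 32 + 30 = 248.
Each receives 3.9 × 248 / 9 = 107.47 from the planting fund.
Player 1 keeps 47 − 35 = 12, so Player 1's payoff is 12 + 107.47 = 119.47.

119.47 tokens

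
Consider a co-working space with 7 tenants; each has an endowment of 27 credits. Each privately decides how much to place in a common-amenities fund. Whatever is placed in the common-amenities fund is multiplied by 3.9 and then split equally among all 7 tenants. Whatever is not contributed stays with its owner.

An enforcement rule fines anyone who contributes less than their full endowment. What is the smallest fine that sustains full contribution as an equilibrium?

11.96 credits

Given the others contribute fully, the best deviation is to contribute 0 (any partial contribution still incurs the fine and gives up units whose private return 0.5571 is below 1).
Deviating from 27 to 0 saves 27 credits but forfeits the deviator's share of the drop in the common-amenities fund: 3.9/7 × 27 = 15.04.
So the deviation gain is 27 − 15.04 = 11.96, and the fine must be at least 11.96 credits to wipe it out.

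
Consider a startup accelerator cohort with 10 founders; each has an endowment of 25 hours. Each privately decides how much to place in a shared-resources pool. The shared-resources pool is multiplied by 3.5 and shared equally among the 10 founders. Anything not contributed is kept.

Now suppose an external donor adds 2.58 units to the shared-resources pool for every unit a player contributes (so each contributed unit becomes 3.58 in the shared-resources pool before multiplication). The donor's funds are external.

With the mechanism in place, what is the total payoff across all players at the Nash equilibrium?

With the mechanism, a contributed unit returns 3.5 × 3.58 / 10 = 1.2530 per unit of net cost to the contributor — now above 1 — so contributing fully is weakly dominant for every player.
So the Nash equilibrium is full contribution by all 10; the group earns 3.5 × 3.58 × 250 = 3132.50.

3132.50 hours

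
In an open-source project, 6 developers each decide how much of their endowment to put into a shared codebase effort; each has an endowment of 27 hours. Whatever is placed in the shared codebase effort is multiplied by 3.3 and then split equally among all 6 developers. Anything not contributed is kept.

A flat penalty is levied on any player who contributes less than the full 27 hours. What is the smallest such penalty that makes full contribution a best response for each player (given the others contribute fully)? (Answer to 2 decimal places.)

12.15 hours

Given the others contribute fully, the best deviation is to contribute 0 (any partial contribution still incurs the fine and gives up units whose private return 0.5500 is below 1).
Deviating from 27 to 0 saves 27 hours but forfeits the deviator's share of the drop in the shared codebase effort: 3.3/6 × 27 = 14.85.
So the deviation gain is 27 − 14.85 = 12.15, and the fine must be at least 12.15 hours to wipe it out.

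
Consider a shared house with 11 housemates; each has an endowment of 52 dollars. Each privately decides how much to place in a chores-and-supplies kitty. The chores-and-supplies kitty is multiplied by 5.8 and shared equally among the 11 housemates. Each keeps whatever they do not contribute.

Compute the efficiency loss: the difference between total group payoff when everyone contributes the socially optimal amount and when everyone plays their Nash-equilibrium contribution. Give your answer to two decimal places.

2745.60 dollars

Each contributed unit returns 5.8/11 = 0.5273 to its contributor — below 1 — so contributing 0 is dominant for every player. At the Nash equilibrium everyone keeps their 52, and the group total is 11 × 52 = 572.
Each contributed unit returns 5.800 to the group as a whole (0.5273 to each of 11 players), which exceeds 1, so the social optimum is full contribution: group total = 5.800 × 572 = 3317.60.
Efficiency loss = 3317.60 − 572 = 2745.60.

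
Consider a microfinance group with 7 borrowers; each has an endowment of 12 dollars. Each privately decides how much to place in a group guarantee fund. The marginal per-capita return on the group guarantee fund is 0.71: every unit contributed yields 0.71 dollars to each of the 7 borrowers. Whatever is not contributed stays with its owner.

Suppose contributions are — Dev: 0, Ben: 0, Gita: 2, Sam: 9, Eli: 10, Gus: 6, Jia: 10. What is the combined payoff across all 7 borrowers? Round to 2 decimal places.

Total contributed: 0 + 0 + 2 + 9 + 10 + 6 + 10 = 37; total kept: 7 × 12 − 37 = 47.
The group guarantee fund pays out 0.71 × 7 × 37 = 183.89 in aggregate.
Group total = 47 + 183.89 = 230.89.

230.89 dollars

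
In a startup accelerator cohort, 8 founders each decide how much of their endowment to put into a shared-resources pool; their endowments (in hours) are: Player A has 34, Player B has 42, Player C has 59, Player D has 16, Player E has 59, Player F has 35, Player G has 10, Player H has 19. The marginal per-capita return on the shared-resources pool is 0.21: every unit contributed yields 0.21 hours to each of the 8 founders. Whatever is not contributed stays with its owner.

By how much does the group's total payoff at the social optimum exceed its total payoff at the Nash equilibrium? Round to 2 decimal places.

The private return per contributed unit is 0.21 < 1 for everyone, so the Nash equilibrium is zero contribution and the group total is Σ E_j = 34 + 42 + 59 + 16 + 59 + 35 + 10 + 19 = 274.
Each contributed unit returns 1.680 to the group, so the social optimum is full contribution by everyone: group total = 1.680 × 274 = 460.32.
Efficiency loss = (1.680 − 1) × 274 = 186.32.

186.32 hours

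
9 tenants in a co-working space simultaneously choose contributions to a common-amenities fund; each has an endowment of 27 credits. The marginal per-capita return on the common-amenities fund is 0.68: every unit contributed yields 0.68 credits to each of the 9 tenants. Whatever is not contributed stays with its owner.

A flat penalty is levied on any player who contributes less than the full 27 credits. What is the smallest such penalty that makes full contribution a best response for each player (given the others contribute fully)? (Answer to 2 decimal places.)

8.64 credits

Given the others contribute fully, the best deviation is to contribute 0 (any partial contribution still incurs the fine and gives up units whose private return 0.68 is below 1).
Deviating from 27 to 0 saves 27 credits but forfeits the deviator's share of the drop in the common-amenities fund: 0.68 × 27 = 18.36.
So the deviation gain is 27 − 18.36 = 8.64, and the fine must be at least 8.64 credits to wipe it out.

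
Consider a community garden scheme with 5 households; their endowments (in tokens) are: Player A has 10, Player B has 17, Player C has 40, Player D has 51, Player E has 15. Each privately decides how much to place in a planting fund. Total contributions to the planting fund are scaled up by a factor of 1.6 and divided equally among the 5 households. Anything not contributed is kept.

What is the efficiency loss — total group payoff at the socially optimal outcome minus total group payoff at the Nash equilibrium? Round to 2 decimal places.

79.80 tokens

The private return per contributed unit is 1.6/5 = 0.3200 < 1 for every player regardless of endowment, so the Nash equilibrium is zero contribution and the group total is Σ E_j = 10 + 17 + 40 + 51 + 15 = 133.
Each contributed unit returns 1.600 to the group, so the social optimum is full contribution by everyone: group total = 1.600 × 133 = 212.80.
Efficiency loss = (1.600 − 1) × 133 = 79.80.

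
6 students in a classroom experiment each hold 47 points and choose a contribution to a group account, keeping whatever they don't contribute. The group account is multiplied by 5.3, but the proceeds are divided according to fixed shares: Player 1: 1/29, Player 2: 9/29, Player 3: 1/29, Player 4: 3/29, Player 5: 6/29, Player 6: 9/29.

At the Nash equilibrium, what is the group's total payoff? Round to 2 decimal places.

Each unit j contributes comes back to j as 5.3 × (j's share), so j prefers to contribute only if that share exceeds 1/5.3 = 0.1887; otherwise keeping the unit dominates.
The shares above 0.1887 belong to Player 2, Player 5 and Player 6, contributing 47 each; the remaining 3 contribute 0. Total contributed: 141.
The group account pays out 5.3 × 141 = 747.30 in total (split across the unequal shares, but the aggregate is all that matters for the group sum).
The 3 free-riders keep 47 each, adding 141. Group total = 141 + 747.30 = 888.30.

888.30 points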